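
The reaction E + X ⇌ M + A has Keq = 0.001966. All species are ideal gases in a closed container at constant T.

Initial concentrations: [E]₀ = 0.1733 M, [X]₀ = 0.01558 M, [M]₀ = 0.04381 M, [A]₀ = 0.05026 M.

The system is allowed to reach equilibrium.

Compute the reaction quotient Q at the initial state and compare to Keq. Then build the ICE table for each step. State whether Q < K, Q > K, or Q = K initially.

Q₀ = 0.8155; Q > K (proceeds reverse)

Q₀ = 0.8155 vs Keq = 0.001966 ⇒ Q>K, reverse
Step 1:
                    E           X           M           A
  init         0.1733     0.01558     0.04381     0.05026
  Δ           0.04118     0.04118    -0.04118    -0.04118
  eq           0.2145     0.05676    0.002634    0.009084
  solve Keq expr → x = -0.04118; check Q = 0.001966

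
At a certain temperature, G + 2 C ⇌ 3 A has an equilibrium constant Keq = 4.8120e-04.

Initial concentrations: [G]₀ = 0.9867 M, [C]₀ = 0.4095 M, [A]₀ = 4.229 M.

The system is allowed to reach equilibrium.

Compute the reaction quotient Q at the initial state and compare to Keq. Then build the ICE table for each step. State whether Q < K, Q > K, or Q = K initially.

Q₀ = 457.1 vs Keq = 4.8120e-04 ⇒ Q>K, reverse
Step 1:
                    G           C           A
  I            0.9867      0.4095       4.229
  C             1.336       2.673      -4.009
  E             2.323       3.082      0.2198
  solve Keq expr → x = -1.336; check Q = 4.8120e-04

Q₀ = 457.1; Q > K (proceeds reverse)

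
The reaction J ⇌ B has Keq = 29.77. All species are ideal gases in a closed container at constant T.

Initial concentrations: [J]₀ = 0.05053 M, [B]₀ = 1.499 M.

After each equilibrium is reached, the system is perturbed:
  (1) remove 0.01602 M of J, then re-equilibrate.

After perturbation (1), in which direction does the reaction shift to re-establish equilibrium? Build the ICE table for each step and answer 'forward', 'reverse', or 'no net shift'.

Q₀ = 29.67 vs Keq = 29.77 ⇒ Q<K, forward
Step 1:
                  J         B
  Initial   0.05053     1.499
  Change  -1.7153e-04 1.7153e-04
  Equil     0.05036     1.499
  solve Keq expr → x = 1.7153e-04; check Q = 29.77
Then remove 0.01602 M of J.
Step 2:
                  J         B
  Initial   0.03434     1.499
  Change     0.0155   -0.0155
  Equil     0.04984     1.484
  solve Keq expr → x = -0.0155; check Q = 29.77

Direction: reverse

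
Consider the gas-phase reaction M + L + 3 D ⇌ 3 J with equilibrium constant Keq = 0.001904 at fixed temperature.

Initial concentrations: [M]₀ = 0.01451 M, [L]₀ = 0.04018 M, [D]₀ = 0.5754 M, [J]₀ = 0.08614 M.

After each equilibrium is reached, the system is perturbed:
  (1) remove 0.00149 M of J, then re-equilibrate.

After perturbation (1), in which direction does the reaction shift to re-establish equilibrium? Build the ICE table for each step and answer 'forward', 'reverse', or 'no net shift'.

Q₀ = 5.755 vs Keq = 0.001904 ⇒ Q>K, reverse
Step 1:
                    M           L           D           J
  I           0.01451     0.04018      0.5754     0.08614
  C           0.02503     0.02503     0.07508    -0.07508
  E           0.03954     0.06521      0.6505     0.01106
  solve Keq expr → x = -0.02503; check Q = 0.001904
Then remove 0.00149 M of J.
Step 2:
                    M           L           D           J
  I           0.03954     0.06521      0.6505    0.009565
  C       -4.6553e-04 -4.6553e-04   -0.001397    0.001397
  E           0.03907     0.06474      0.6491     0.01096
  solve Keq expr → x = 4.6553e-04; check Q = 0.001904

Direction: forward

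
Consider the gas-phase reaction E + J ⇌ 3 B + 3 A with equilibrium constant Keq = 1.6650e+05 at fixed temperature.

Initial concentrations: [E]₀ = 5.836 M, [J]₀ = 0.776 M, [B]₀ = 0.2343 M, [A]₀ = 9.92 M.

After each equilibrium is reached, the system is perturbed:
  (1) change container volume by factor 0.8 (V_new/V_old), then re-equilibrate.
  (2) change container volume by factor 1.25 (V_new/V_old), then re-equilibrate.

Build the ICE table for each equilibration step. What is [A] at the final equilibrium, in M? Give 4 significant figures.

Q₀ = 2.773 vs Keq = 1.6650e+05 ⇒ Q<K, forward
Step 1:
                  E         J         B         A
  init        5.836     0.776    0.2343      9.92
  Δ         -0.7442   -0.7442     2.233     2.233
  eq          5.092   0.03178     2.467     12.15
  solve Keq expr → x = 0.7442; check Q = 1.6650e+05
Then change container volume by factor 0.8 (V_new/V_old).
Step 2:
                  E         J         B         A
  init        6.365   0.03973     3.084     15.19
  Δ         0.04291   0.04291   -0.1287   -0.1287
  eq          6.408   0.08264     2.955     15.06
  solve Keq expr → x = -0.04291; check Q = 1.6650e+05
Then change container volume by factor 1.25 (V_new/V_old).
Step 3:
                  E         J         B         A
  init        5.126   0.06611     2.364     12.05
  Δ        -0.03433  -0.03433     0.103     0.103
  eq          5.092   0.03178     2.467     12.15
  solve Keq expr → x = 0.03433; check Q = 1.6650e+05

[A]_eq = 12.15 M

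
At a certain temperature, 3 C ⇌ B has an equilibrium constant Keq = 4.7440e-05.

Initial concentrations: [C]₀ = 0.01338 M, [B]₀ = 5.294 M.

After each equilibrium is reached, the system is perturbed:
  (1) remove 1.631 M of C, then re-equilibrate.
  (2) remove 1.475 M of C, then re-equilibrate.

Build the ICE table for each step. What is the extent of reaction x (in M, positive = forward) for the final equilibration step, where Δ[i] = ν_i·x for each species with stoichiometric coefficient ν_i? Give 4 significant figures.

Q₀ = 2.2101e+06 vs Keq = 4.7440e-05 ⇒ Q>K, reverse
Step 1:
                   C          B
  I          0.01338      5.294
  C            15.36     -5.121
  E            15.38     0.1725
  solve Keq expr → x = -5.121; check Q = 4.7440e-05
Then remove 1.631 M of C.
Step 2:
                   C          B
  I            13.75     0.1725
  C           0.1367   -0.04556
  E            13.88      0.127
  solve Keq expr → x = -0.04556; check Q = 4.7440e-05
Then remove 1.475 M of C.
Step 3:
                   C          B
  I            12.41      0.127
  C           0.1022   -0.03406
  E            12.51    0.09289
  solve Keq expr → x = -0.03406; check Q = 4.7440e-05

x = -0.03406 M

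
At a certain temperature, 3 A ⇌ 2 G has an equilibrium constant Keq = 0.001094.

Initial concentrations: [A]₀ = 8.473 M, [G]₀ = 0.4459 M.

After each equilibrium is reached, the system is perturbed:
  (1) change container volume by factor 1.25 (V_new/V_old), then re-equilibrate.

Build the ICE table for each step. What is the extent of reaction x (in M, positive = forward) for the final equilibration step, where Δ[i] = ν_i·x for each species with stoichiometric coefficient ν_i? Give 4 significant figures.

x = -0.02666 M

Q₀ = 3.2686e-04 vs Keq = 0.001094 ⇒ Q<K, forward
Step 1:
                    A           G
  Initial       8.473      0.4459
  Change      -0.4571      0.3047
  Equil         8.016      0.7506
  solve Keq expr → x = 0.1524; check Q = 0.001094
Then change container volume by factor 1.25 (V_new/V_old).
Step 2:
                    A           G
  Initial       6.413      0.6005
  Change      0.07998    -0.05332
  Equil         6.493      0.5472
  solve Keq expr → x = -0.02666; check Q = 0.001094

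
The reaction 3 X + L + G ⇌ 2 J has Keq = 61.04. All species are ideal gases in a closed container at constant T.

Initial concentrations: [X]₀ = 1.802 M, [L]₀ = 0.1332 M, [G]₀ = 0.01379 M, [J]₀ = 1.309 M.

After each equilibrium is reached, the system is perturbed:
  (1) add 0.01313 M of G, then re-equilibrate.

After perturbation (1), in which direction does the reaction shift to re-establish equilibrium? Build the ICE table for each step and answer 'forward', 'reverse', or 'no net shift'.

Q₀ = 159.4 vs Keq = 61.04 ⇒ Q>K, reverse
Step 1:
                   X          L          G          J
  Initial      1.802     0.1332    0.01379      1.309
  Change     0.04481    0.01494    0.01494   -0.02987
  Equil        1.847     0.1481    0.02873      1.279
  solve Keq expr → x = -0.01494; check Q = 61.04
Then add 0.01313 M of G.
Step 2:
                   X          L          G          J
  Initial      1.847     0.1481    0.04186      1.279
  Change    -0.02697  -0.008989  -0.008989    0.01798
  Equil         1.82     0.1391    0.03287      1.297
  solve Keq expr → x = 0.008989; check Q = 61.04

Direction: forward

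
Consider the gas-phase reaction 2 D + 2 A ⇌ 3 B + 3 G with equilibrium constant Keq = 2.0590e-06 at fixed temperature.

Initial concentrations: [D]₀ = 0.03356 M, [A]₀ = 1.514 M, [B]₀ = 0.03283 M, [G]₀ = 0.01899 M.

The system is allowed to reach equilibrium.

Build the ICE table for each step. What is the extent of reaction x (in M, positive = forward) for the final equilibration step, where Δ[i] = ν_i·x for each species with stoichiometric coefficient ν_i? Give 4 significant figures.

x = 0.004199 M

Q₀ = 9.3862e-08 vs Keq = 2.0590e-06 ⇒ Q<K, forward
Step 1:
                  D         A         B         G
  init      0.03356     1.514   0.03283   0.01899
  Δ       -0.008399 -0.008399    0.0126    0.0126
  eq        0.02516     1.506   0.04543   0.03159
  solve Keq expr → x = 0.004199; check Q = 2.0590e-06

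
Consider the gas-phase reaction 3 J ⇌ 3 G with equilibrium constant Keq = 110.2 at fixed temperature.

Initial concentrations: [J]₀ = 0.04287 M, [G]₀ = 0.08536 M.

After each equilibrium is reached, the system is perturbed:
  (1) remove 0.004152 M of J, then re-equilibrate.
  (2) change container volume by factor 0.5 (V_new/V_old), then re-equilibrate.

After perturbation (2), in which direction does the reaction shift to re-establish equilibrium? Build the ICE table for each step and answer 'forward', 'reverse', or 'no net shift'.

Q₀ = 7.894 vs Keq = 110.2 ⇒ Q<K, forward
Step 1:
                  J         G
  init      0.04287   0.08536
  Δ        -0.02074   0.02074
  eq        0.02213    0.1061
  solve Keq expr → x = 0.006913; check Q = 110.2
Then remove 0.004152 M of J.
Step 2:
                  J         G
  init      0.01798    0.1061
  Δ        0.003435 -0.003435
  eq        0.02141    0.1027
  solve Keq expr → x = -0.001145; check Q = 110.2
Then change container volume by factor 0.5 (V_new/V_old).
Step 3:
                  J         G
  init      0.04283    0.2053
  Δ               0         0
  eq        0.04283    0.2053
  solve Keq expr → x = 0; check Q = 110.2

Direction: no net shift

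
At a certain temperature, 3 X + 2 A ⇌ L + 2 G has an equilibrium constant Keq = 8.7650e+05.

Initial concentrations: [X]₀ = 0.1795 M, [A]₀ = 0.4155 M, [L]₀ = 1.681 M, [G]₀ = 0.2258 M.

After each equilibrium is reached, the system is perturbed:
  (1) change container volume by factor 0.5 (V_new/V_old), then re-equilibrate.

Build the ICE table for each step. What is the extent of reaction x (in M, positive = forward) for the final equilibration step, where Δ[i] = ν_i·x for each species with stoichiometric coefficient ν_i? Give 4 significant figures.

Q₀ = 85.84 vs Keq = 8.7650e+05 ⇒ Q<K, forward
Step 1:
                    X           A           L           G
  I            0.1795      0.4155       1.681      0.2258
  C           -0.1661     -0.1107     0.05536      0.1107
  E           0.01342      0.3048       1.736      0.3365
  solve Keq expr → x = 0.05536; check Q = 8.7650e+05
Then change container volume by factor 0.5 (V_new/V_old).
Step 2:
                    X           A           L           G
  I           0.02683      0.6096       3.473       0.673
  C         -0.009695   -0.006463    0.003232    0.006463
  E           0.01714      0.6031       3.476      0.6795
  solve Keq expr → x = 0.003232; check Q = 8.7650e+05

x = 0.003232 M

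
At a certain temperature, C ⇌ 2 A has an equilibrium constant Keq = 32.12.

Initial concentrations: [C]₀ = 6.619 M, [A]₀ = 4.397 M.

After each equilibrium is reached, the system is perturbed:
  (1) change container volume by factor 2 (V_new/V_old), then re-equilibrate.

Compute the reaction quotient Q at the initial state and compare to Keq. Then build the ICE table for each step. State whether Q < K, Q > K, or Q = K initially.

Q₀ = 2.921; Q < K (proceeds forward)

Q₀ = 2.921 vs Keq = 32.12 ⇒ Q<K, forward
Step 1:
                  C         A
  I           6.619     4.397
  C           -3.11      6.22
  E           3.509     10.62
  solve Keq expr → x = 3.11; check Q = 32.12
Then change container volume by factor 2 (V_new/V_old).
Step 2:
                  C         A
  I           1.755     5.308
  C         -0.5087     1.017
  E           1.246     6.326
  solve Keq expr → x = 0.5087; check Q = 32.12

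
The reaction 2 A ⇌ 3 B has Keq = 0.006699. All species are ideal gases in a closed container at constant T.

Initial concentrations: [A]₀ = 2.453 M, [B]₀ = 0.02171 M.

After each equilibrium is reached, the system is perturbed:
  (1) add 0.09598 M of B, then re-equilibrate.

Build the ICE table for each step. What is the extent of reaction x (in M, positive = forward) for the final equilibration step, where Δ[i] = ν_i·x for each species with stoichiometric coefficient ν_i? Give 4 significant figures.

Q₀ = 1.7005e-06 vs Keq = 0.006699 ⇒ Q<K, forward
Step 1:
                    A           B
  init          2.453     0.02171
  Δ           -0.2014      0.3021
  eq            2.252      0.3238
  solve Keq expr → x = 0.1007; check Q = 0.006699
Then add 0.09598 M of B.
Step 2:
                    A           B
  init          2.252      0.4198
  Δ           0.06016    -0.09024
  eq            2.312      0.3296
  solve Keq expr → x = -0.03008; check Q = 0.006699

x = -0.03008 M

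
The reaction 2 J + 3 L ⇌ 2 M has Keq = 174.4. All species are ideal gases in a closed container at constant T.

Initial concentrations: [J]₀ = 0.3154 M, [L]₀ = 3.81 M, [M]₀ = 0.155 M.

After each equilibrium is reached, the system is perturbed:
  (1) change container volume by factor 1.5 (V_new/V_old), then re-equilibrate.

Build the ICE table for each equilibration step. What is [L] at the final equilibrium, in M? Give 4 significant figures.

[L]_eq = 2.235 M

Q₀ = 0.004367 vs Keq = 174.4 ⇒ Q<K, forward
Step 1:
                  J         L         M
  init       0.3154      3.81     0.155
  Δ         -0.3097   -0.4645    0.3097
  eq        0.00575     3.346    0.4647
  solve Keq expr → x = 0.1548; check Q = 174.4
Then change container volume by factor 1.5 (V_new/V_old).
Step 2:
                  J         L         M
  init     0.003833      2.23    0.3098
  Δ        0.003116  0.004674 -0.003116
  eq       0.006949     2.235    0.3067
  solve Keq expr → x = -0.001558; check Q = 174.4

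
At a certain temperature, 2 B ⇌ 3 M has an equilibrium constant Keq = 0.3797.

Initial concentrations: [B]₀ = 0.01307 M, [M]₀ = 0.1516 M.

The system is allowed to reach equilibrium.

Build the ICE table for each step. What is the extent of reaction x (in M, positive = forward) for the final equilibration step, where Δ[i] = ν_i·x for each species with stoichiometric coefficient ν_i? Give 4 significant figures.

x = -0.0181 M

Q₀ = 20.4 vs Keq = 0.3797 ⇒ Q>K, reverse
Step 1:
                  B         M
  I         0.01307    0.1516
  C         0.03619  -0.05429
  E         0.04926   0.09731
  solve Keq expr → x = -0.0181; check Q = 0.3797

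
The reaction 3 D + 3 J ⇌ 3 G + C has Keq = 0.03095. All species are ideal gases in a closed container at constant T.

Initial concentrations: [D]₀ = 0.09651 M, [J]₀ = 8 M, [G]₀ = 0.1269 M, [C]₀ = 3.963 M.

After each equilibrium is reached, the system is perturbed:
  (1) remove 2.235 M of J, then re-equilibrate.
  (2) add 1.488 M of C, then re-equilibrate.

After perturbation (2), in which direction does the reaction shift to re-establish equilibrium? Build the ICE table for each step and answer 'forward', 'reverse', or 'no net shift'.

Direction: reverse

Q₀ = 0.0176 vs Keq = 0.03095 ⇒ Q<K, forward
Step 1:
                    D           J           G           C
  Initial     0.09651           8      0.1269       3.963
  Change     -0.01008    -0.01008     0.01008    0.003359
  Equil       0.08643        7.99       0.137       3.966
  solve Keq expr → x = 0.003359; check Q = 0.03095
Then remove 2.235 M of J.
Step 2:
                    D           J           G           C
  Initial     0.08643       5.755       0.137       3.966
  Change      0.01769     0.01769    -0.01769   -0.005898
  Equil        0.1041       5.773      0.1193        3.96
  solve Keq expr → x = -0.005898; check Q = 0.03095
Then add 1.488 M of C.
Step 3:
                    D           J           G           C
  Initial      0.1041       5.773      0.1193       5.448
  Change     0.005864    0.005864   -0.005864   -0.001955
  Equil          0.11       5.778      0.1134       5.447
  solve Keq expr → x = -0.001955; check Q = 0.03095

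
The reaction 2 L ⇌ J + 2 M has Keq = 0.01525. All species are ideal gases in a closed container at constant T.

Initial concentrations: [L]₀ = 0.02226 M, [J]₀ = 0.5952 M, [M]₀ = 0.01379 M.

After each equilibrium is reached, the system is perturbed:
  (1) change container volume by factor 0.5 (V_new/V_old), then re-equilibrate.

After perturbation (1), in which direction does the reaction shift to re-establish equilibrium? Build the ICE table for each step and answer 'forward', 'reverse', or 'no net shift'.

Direction: reverse

Q₀ = 0.2284 vs Keq = 0.01525 ⇒ Q>K, reverse
Step 1:
                  L         J         M
  I         0.02226    0.5952   0.01379
  C          0.0088   -0.0044   -0.0088
  E         0.03106    0.5908   0.00499
  solve Keq expr → x = -0.0044; check Q = 0.01525
Then change container volume by factor 0.5 (V_new/V_old).
Step 2:
                  L         J         M
  I         0.06212     1.182   0.00998
  C        0.002621 -0.001311 -0.002621
  E         0.06474      1.18  0.007359
  solve Keq expr → x = -0.001311; check Q = 0.01525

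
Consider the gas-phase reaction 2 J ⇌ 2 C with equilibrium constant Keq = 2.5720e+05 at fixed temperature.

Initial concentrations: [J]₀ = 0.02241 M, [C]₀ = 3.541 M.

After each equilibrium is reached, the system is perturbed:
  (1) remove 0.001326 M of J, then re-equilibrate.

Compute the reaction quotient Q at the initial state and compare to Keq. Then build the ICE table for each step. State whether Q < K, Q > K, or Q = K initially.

Q₀ = 2.4967e+04; Q < K (proceeds forward)

Q₀ = 2.4967e+04 vs Keq = 2.5720e+05 ⇒ Q<K, forward
Step 1:
                  J         C
  I         0.02241     3.541
  C         -0.0154    0.0154
  E        0.007013     3.556
  solve Keq expr → x = 0.007699; check Q = 2.5720e+05
Then remove 0.001326 M of J.
Step 2:
                  J         C
  I        0.005687     3.556
  C        0.001323 -0.001323
  E         0.00701     3.555
  solve Keq expr → x = -6.6170e-04; check Q = 2.5720e+05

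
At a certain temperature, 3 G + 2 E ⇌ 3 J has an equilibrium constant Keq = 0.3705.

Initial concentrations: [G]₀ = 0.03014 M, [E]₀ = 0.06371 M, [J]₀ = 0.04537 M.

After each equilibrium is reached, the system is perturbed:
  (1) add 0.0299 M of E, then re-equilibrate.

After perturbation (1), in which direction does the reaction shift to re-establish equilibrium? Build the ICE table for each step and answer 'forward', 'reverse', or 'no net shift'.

Q₀ = 840.4 vs Keq = 0.3705 ⇒ Q>K, reverse
Step 1:
                    G           E           J
  init        0.03014     0.06371     0.04537
  Δ           0.03599       0.024    -0.03599
  eq          0.06613     0.08771    0.009376
  solve Keq expr → x = -0.012; check Q = 0.3705
Then add 0.0299 M of E.
Step 2:
                    G           E           J
  init        0.06613      0.1176    0.009376
  Δ         -0.001668   -0.001112    0.001668
  eq          0.06447      0.1165     0.01104
  solve Keq expr → x = 5.5588e-04; check Q = 0.3705

Direction: forward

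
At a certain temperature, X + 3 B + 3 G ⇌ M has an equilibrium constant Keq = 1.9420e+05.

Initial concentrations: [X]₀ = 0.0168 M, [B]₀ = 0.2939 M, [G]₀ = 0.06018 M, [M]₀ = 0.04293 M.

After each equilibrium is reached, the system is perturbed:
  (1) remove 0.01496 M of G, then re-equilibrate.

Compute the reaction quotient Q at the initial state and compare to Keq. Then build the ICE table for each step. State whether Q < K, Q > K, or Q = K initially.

Q₀ = 4.6185e+05 vs Keq = 1.9420e+05 ⇒ Q>K, reverse
Step 1:
                  X         B         G         M
  init       0.0168    0.2939   0.06018   0.04293
  Δ        0.003518   0.01056   0.01056 -0.003518
  eq        0.02032    0.3045   0.07074   0.03941
  solve Keq expr → x = -0.003518; check Q = 1.9420e+05
Then remove 0.01496 M of G.
Step 2:
                  X         B         G         M
  init      0.02032    0.3045   0.05578   0.03941
  Δ        0.002831  0.008494  0.008494 -0.002831
  eq        0.02315    0.3129   0.06427   0.03658
  solve Keq expr → x = -0.002831; check Q = 1.9420e+05

Q₀ = 4.6185e+05; Q > K (proceeds reverse)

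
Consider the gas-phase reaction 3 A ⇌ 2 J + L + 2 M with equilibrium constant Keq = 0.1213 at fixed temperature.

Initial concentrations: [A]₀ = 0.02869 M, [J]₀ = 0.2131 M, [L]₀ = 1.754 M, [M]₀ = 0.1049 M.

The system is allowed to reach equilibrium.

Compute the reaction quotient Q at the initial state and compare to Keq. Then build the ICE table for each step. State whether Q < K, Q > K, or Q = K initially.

Q₀ = 37.12; Q > K (proceeds reverse)

Q₀ = 37.12 vs Keq = 0.1213 ⇒ Q>K, reverse
Step 1:
                    A           J           L           M
  Initial     0.02869      0.2131       1.754      0.1049
  Change       0.0754    -0.05027    -0.02513    -0.05027
  Equil        0.1041      0.1628       1.729     0.05463
  solve Keq expr → x = -0.02513; check Q = 0.1213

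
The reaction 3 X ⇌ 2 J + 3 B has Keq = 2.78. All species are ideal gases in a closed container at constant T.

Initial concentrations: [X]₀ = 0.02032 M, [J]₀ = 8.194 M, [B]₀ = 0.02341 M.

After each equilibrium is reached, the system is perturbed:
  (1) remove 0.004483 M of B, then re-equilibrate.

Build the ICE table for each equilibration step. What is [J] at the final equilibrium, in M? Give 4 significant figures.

[J]_eq = 8.188 M

Q₀ = 102.7 vs Keq = 2.78 ⇒ Q>K, reverse
Step 1:
                    X           J           B
  Initial     0.02032       8.194     0.02341
  Change      0.01216    -0.00811    -0.01216
  Equil       0.03248       8.186     0.01125
  solve Keq expr → x = -0.004055; check Q = 2.78
Then remove 0.004483 M of B.
Step 2:
                    X           J           B
  Initial     0.03248       8.186    0.006763
  Change    -0.003329    0.002219    0.003329
  Equil       0.02916       8.188     0.01009
  solve Keq expr → x = 0.00111; check Q = 2.78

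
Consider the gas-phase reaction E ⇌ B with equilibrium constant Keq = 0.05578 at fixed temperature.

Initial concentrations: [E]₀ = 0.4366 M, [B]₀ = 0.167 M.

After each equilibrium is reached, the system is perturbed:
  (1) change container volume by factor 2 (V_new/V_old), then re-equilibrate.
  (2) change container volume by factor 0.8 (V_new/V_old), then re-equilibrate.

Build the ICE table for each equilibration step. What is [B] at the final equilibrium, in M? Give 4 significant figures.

Q₀ = 0.3825 vs Keq = 0.05578 ⇒ Q>K, reverse
Step 1:
                    E           B
  init         0.4366       0.167
  Δ            0.1351     -0.1351
  eq           0.5717     0.03189
  solve Keq expr → x = -0.1351; check Q = 0.05578
Then change container volume by factor 2 (V_new/V_old).
Step 2:
                    E           B
  init         0.2859     0.01594
  Δ                 0           0
  eq           0.2859     0.01594
  solve Keq expr → x = 0; check Q = 0.05578
Then change container volume by factor 0.8 (V_new/V_old).
Step 3:
                    E           B
  init         0.3573     0.01993
  Δ                 0           0
  eq           0.3573     0.01993
  solve Keq expr → x = 0; check Q = 0.05578

[B]_eq = 0.01993 M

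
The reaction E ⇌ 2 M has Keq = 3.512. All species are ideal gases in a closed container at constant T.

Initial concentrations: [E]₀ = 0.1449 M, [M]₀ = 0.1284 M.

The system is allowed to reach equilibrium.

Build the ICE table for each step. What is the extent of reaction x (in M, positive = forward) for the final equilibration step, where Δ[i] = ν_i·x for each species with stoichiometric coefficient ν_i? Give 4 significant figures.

Q₀ = 0.1138 vs Keq = 3.512 ⇒ Q<K, forward
Step 1:
                    E           M
  Initial      0.1449      0.1284
  Change      -0.1102      0.2205
  Equil       0.03466      0.3489
  solve Keq expr → x = 0.1102; check Q = 3.512

x = 0.1102 M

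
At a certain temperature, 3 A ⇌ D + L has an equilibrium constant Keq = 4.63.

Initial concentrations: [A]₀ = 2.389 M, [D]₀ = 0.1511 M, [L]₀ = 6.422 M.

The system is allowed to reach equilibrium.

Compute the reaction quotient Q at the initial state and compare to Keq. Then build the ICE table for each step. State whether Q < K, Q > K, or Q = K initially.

Q₀ = 0.07117 vs Keq = 4.63 ⇒ Q<K, forward
Step 1:
                    A           D           L
  init          2.389      0.1511       6.422
  Δ            -1.414      0.4713      0.4713
  eq            0.975      0.6224       6.893
  solve Keq expr → x = 0.4713; check Q = 4.63

Q₀ = 0.07117; Q < K (proceeds forward)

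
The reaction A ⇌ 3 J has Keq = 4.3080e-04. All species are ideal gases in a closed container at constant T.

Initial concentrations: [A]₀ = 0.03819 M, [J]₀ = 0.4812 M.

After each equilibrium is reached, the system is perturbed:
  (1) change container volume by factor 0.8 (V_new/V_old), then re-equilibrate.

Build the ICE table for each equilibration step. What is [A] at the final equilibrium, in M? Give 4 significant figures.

Q₀ = 2.918 vs Keq = 4.3080e-04 ⇒ Q>K, reverse
Step 1:
                    A           J
  I           0.03819      0.4812
  C            0.1461     -0.4382
  E            0.1843     0.04298
  solve Keq expr → x = -0.1461; check Q = 4.3080e-04
Then change container volume by factor 0.8 (V_new/V_old).
Step 2:
                    A           J
  I            0.2303     0.05372
  C          0.002421   -0.007264
  E            0.2328     0.04646
  solve Keq expr → x = -0.002421; check Q = 4.3080e-04

[A]_eq = 0.2328 M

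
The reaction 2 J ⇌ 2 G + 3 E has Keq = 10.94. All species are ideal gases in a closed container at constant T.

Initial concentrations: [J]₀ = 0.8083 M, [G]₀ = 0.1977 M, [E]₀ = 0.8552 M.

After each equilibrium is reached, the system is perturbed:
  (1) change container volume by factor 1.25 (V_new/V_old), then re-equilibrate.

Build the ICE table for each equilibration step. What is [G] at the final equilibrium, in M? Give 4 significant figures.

Q₀ = 0.03742 vs Keq = 10.94 ⇒ Q<K, forward
Step 1:
                   J          G          E
  I           0.8083     0.1977     0.8552
  C          -0.4441     0.4441     0.6662
  E           0.3642     0.6418      1.521
  solve Keq expr → x = 0.2221; check Q = 10.94
Then change container volume by factor 1.25 (V_new/V_old).
Step 2:
                   J          G          E
  I           0.2913     0.5135      1.217
  C         -0.04526    0.04526    0.06789
  E           0.2461     0.5587      1.285
  solve Keq expr → x = 0.02263; check Q = 10.94

[G]_eq = 0.5587 M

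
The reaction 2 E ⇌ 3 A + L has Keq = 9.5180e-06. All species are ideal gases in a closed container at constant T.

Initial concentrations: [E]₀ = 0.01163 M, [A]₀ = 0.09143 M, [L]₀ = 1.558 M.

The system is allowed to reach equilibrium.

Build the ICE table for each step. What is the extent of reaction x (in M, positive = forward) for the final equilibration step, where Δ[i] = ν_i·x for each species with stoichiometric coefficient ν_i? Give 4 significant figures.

x = -0.02943 M

Q₀ = 8.804 vs Keq = 9.5180e-06 ⇒ Q>K, reverse
Step 1:
                    E           A           L
  Initial     0.01163     0.09143       1.558
  Change      0.05886    -0.08829    -0.02943
  Equil       0.07049    0.003139       1.529
  solve Keq expr → x = -0.02943; check Q = 9.5180e-06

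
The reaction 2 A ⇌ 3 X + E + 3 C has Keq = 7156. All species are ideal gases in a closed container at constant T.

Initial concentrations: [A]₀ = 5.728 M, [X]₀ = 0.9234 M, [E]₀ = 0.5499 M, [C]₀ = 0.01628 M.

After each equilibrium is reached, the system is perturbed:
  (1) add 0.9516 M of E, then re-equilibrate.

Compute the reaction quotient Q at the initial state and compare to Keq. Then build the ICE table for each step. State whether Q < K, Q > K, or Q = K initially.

Q₀ = 5.6939e-08; Q < K (proceeds forward)

Q₀ = 5.6939e-08 vs Keq = 7156 ⇒ Q<K, forward
Step 1:
                   A          X          E          C
  I            5.728     0.9234     0.5499    0.01628
  C           -3.206      4.808      1.603      4.808
  E            2.522      5.732      2.153      4.825
  solve Keq expr → x = 1.603; check Q = 7156
Then add 0.9516 M of E.
Step 2:
                   A          X          E          C
  I            2.522      5.732      3.104      4.825
  C           0.1362    -0.2043    -0.0681    -0.2043
  E            2.659      5.528      3.036       4.62
  solve Keq expr → x = -0.0681; check Q = 7156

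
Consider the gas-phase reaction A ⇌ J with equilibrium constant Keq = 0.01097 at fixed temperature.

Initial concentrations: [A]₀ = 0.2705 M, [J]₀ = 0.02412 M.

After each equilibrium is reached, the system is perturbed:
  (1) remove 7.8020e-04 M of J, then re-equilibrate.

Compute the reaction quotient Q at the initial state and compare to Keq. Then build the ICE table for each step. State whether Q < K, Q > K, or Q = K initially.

Q₀ = 0.08917 vs Keq = 0.01097 ⇒ Q>K, reverse
Step 1:
                  A         J
  Initial    0.2705   0.02412
  Change    0.02092  -0.02092
  Equil      0.2914  0.003197
  solve Keq expr → x = -0.02092; check Q = 0.01097
Then remove 7.8020e-04 M of J.
Step 2:
                  A         J
  Initial    0.2914  0.002417
  Change  -7.7173e-04 7.7173e-04
  Equil      0.2907  0.003188
  solve Keq expr → x = 7.7173e-04; check Q = 0.01097

Q₀ = 0.08917; Q > K (proceeds reverse)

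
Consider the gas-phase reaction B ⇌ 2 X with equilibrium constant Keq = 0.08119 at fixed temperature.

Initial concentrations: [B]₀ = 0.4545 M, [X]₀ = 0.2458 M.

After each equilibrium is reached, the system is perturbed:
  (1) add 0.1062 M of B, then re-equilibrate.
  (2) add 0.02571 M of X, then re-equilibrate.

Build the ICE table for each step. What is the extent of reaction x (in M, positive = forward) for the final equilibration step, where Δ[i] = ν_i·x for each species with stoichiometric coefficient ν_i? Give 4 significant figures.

Q₀ = 0.1329 vs Keq = 0.08119 ⇒ Q>K, reverse
Step 1:
                  B         X
  init       0.4545    0.2458
  Δ         0.02432  -0.04863
  eq         0.4788    0.1972
  solve Keq expr → x = -0.02432; check Q = 0.08119
Then add 0.1062 M of B.
Step 2:
                  B         X
  init        0.585    0.1972
  Δ       -0.009498     0.019
  eq         0.5755    0.2162
  solve Keq expr → x = 0.009498; check Q = 0.08119
Then add 0.02571 M of X.
Step 3:
                  B         X
  init       0.5755    0.2419
  Δ         0.01176  -0.02351
  eq         0.5873    0.2184
  solve Keq expr → x = -0.01176; check Q = 0.08119

x = -0.01176 M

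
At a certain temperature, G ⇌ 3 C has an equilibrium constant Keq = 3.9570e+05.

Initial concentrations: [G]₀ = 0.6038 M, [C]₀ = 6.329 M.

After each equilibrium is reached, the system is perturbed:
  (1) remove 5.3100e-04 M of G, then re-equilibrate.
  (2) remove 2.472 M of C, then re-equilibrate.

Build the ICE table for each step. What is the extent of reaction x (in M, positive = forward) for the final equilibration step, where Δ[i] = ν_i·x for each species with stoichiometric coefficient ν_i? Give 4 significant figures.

Q₀ = 419.9 vs Keq = 3.9570e+05 ⇒ Q<K, forward
Step 1:
                  G         C
  init       0.6038     6.329
  Δ         -0.6024     1.807
  eq       0.001361     8.136
  solve Keq expr → x = 0.6024; check Q = 3.9570e+05
Then remove 5.3100e-04 M of G.
Step 2:
                  G         C
  init    8.3019e-04     8.136
  Δ       5.3020e-04 -0.001591
  eq        0.00136     8.135
  solve Keq expr → x = -5.3020e-04; check Q = 3.9570e+05
Then remove 2.472 M of C.
Step 3:
                  G         C
  init      0.00136     5.663
  Δ       -9.0084e-04  0.002703
  eq      4.5955e-04     5.665
  solve Keq expr → x = 9.0084e-04; check Q = 3.9570e+05

x = 9.0084e-04 M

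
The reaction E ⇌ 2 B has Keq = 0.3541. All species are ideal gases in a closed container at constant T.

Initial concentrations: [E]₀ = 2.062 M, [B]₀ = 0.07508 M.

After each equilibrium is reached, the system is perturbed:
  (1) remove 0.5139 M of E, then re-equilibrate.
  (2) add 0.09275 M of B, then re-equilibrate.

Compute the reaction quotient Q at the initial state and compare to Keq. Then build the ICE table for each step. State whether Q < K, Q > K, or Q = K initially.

Q₀ = 0.002734 vs Keq = 0.3541 ⇒ Q<K, forward
Step 1:
                  E         B
  Initial     2.062   0.07508
  Change    -0.3516    0.7032
  Equil        1.71    0.7782
  solve Keq expr → x = 0.3516; check Q = 0.3541
Then remove 0.5139 M of E.
Step 2:
                  E         B
  Initial     1.197    0.7782
  Change    0.05612   -0.1122
  Equil       1.253     0.666
  solve Keq expr → x = -0.05612; check Q = 0.3541
Then add 0.09275 M of B.
Step 3:
                  E         B
  Initial     1.253    0.7588
  Change    0.04097  -0.08195
  Equil       1.294    0.6768
  solve Keq expr → x = -0.04097; check Q = 0.3541

Q₀ = 0.002734; Q < K (proceeds forward)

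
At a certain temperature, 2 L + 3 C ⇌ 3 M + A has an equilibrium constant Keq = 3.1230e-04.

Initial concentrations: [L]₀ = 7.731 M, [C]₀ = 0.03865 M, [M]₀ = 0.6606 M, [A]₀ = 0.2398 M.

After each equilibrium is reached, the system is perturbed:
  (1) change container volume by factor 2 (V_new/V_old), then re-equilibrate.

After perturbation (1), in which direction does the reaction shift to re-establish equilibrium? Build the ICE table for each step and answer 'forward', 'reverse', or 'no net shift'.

Q₀ = 20.03 vs Keq = 3.1230e-04 ⇒ Q>K, reverse
Step 1:
                   L          C          M          A
  Initial      7.731    0.03865     0.6606     0.2398
  Change      0.2701     0.4051    -0.4051     -0.135
  Equil        8.001     0.4438     0.2555     0.1048
  solve Keq expr → x = -0.135; check Q = 3.1230e-04
Then change container volume by factor 2 (V_new/V_old).
Step 2:
                   L          C          M          A
  Initial      4.001     0.2219     0.1277    0.05238
  Change     0.01024    0.01536   -0.01536   -0.00512
  Equil        4.011     0.2372     0.1124    0.04726
  solve Keq expr → x = -0.00512; check Q = 3.1230e-04

Direction: reverse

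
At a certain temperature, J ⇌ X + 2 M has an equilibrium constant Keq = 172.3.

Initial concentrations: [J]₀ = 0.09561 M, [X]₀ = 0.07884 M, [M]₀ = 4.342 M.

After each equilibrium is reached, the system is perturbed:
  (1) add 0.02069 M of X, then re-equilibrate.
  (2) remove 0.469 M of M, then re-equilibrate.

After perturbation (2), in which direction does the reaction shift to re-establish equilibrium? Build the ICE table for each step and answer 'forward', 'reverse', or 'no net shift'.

Direction: forward

Q₀ = 15.55 vs Keq = 172.3 ⇒ Q<K, forward
Step 1:
                  J         X         M
  I         0.09561   0.07884     4.342
  C        -0.07729   0.07729    0.1546
  E         0.01832    0.1561     4.497
  solve Keq expr → x = 0.07729; check Q = 172.3
Then add 0.02069 M of X.
Step 2:
                  J         X         M
  I         0.01832    0.1768     4.497
  C        0.002138 -0.002138 -0.004276
  E         0.02046    0.1747     4.492
  solve Keq expr → x = -0.002138; check Q = 172.3
Then remove 0.469 M of M.
Step 3:
                  J         X         M
  I         0.02046    0.1747     4.023
  C       -0.003646  0.003646  0.007291
  E         0.01681    0.1783     4.031
  solve Keq expr → x = 0.003646; check Q = 172.3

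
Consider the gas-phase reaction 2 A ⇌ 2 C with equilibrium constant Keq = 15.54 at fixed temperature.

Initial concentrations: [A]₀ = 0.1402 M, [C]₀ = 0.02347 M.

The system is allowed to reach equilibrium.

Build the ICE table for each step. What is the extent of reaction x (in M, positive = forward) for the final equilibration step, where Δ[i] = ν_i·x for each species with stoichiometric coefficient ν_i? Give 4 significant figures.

x = 0.05354 M

Q₀ = 0.02802 vs Keq = 15.54 ⇒ Q<K, forward
Step 1:
                  A         C
  init       0.1402   0.02347
  Δ         -0.1071    0.1071
  eq        0.03312    0.1306
  solve Keq expr → x = 0.05354; check Q = 15.54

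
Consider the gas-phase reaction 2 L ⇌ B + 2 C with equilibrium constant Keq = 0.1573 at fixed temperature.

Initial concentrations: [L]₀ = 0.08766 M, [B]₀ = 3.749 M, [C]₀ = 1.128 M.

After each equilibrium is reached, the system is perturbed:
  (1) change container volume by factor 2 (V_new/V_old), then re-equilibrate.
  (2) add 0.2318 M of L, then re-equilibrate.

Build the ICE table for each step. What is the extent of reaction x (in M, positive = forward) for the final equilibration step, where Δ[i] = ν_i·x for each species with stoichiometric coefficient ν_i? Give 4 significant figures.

Q₀ = 620.8 vs Keq = 0.1573 ⇒ Q>K, reverse
Step 1:
                    L           B           C
  init        0.08766       3.749       1.128
  Δ              0.91      -0.455       -0.91
  eq           0.9976       3.294       0.218
  solve Keq expr → x = -0.455; check Q = 0.1573
Then change container volume by factor 2 (V_new/V_old).
Step 2:
                    L           B           C
  init         0.4988       1.647       0.109
  Δ          -0.03393     0.01697     0.03393
  eq           0.4649       1.664      0.1429
  solve Keq expr → x = 0.01697; check Q = 0.1573
Then add 0.2318 M of L.
Step 3:
                    L           B           C
  init         0.6967       1.664      0.1429
  Δ          -0.05331     0.02666     0.05331
  eq           0.6434       1.691      0.1962
  solve Keq expr → x = 0.02666; check Q = 0.1573

x = 0.02666 M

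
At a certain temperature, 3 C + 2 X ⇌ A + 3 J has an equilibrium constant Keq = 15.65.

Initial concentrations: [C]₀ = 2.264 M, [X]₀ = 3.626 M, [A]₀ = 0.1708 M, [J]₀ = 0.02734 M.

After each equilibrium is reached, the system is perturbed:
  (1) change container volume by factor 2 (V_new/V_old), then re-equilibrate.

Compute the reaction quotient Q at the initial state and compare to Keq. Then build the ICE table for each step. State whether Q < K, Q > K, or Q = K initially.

Q₀ = 2.2877e-08; Q < K (proceeds forward)

Q₀ = 2.2877e-08 vs Keq = 15.65 ⇒ Q<K, forward
Step 1:
                    C           X           A           J
  Initial       2.264       3.626      0.1708     0.02734
  Change        -1.87      -1.247      0.6233        1.87
  Equil        0.3941       2.379      0.7941       1.897
  solve Keq expr → x = 0.6233; check Q = 15.65
Then change container volume by factor 2 (V_new/V_old).
Step 2:
                    C           X           A           J
  Initial       0.197        1.19      0.3971      0.9486
  Change      0.03617     0.02411    -0.01206    -0.03617
  Equil        0.2332       1.214       0.385      0.9125
  solve Keq expr → x = -0.01206; check Q = 15.65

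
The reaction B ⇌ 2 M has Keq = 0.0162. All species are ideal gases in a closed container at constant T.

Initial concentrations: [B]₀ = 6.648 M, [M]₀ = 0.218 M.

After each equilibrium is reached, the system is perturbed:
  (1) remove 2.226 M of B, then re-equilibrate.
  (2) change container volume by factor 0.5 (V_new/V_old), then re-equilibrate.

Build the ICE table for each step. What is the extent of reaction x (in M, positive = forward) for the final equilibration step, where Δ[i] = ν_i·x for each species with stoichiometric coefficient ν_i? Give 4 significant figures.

Q₀ = 0.007149 vs Keq = 0.0162 ⇒ Q<K, forward
Step 1:
                   B          M
  Initial      6.648      0.218
  Change    -0.05441     0.1088
  Equil        6.594     0.3268
  solve Keq expr → x = 0.05441; check Q = 0.0162
Then remove 2.226 M of B.
Step 2:
                   B          M
  Initial      4.368     0.3268
  Change     0.02996   -0.05992
  Equil        4.398     0.2669
  solve Keq expr → x = -0.02996; check Q = 0.0162
Then change container volume by factor 0.5 (V_new/V_old).
Step 3:
                   B          M
  Initial      8.795     0.5338
  Change     0.07735    -0.1547
  Equil        8.872     0.3791
  solve Keq expr → x = -0.07735; check Q = 0.0162

x = -0.07735 M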